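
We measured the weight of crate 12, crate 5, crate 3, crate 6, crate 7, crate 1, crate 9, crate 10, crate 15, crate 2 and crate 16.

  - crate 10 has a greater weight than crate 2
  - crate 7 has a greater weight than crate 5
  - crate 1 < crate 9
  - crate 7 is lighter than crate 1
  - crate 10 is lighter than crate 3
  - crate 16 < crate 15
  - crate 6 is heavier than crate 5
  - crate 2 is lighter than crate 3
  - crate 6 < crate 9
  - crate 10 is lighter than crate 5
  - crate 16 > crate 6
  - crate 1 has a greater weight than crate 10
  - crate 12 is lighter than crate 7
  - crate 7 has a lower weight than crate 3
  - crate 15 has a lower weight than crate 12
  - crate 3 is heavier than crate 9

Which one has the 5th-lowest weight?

Chaining the given pairs: crate 2 < crate 10 < crate 5 < crate 6 < crate 16 < crate 15 < crate 12 < crate 7 < crate 1 < crate 9 < crate 3.
Counting 5 from the smallest end gives crate 16.

crate 16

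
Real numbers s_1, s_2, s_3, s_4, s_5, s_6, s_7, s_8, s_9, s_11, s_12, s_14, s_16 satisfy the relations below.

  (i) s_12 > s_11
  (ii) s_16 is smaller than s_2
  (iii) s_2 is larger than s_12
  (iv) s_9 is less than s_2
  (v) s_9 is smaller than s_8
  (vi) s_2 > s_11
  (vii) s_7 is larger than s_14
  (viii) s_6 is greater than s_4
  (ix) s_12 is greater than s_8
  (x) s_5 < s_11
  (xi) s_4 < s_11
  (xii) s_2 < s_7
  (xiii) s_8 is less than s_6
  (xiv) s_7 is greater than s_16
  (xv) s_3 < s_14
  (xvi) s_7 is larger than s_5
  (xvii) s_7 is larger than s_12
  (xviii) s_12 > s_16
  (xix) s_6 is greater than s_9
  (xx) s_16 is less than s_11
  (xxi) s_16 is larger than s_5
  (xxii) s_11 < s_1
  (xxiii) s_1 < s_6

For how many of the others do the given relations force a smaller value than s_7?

The elements the relations force below s_7 are s_4, s_5, s_3, s_16, s_9, s_8, s_11, s_12, s_14, s_2 — no chain reaches any other.
That is 10.

10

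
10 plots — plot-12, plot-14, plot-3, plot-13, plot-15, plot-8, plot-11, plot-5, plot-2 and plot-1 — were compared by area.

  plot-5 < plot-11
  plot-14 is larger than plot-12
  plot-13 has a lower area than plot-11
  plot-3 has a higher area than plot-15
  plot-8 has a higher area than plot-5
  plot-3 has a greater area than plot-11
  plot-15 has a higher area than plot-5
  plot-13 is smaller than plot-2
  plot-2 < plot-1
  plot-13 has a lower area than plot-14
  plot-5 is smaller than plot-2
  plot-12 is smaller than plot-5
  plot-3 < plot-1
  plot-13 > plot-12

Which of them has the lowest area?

plot-12

plot-5 is not least since plot-12 < plot-5; plot-13 is not least since plot-12 < plot-13; plot-8 is not least since plot-5 < plot-8; plot-11 is not least since plot-13 < plot-11; plot-15 is not least since plot-5 < plot-15; plot-3 is not least since plot-11 < plot-3; plot-2 is not least since plot-13 < plot-2; plot-1 is not least since plot-3 < plot-1; plot-14 is not least since plot-12 < plot-14.
Only plot-12 has nothing below it, so plot-12 is the lowest area.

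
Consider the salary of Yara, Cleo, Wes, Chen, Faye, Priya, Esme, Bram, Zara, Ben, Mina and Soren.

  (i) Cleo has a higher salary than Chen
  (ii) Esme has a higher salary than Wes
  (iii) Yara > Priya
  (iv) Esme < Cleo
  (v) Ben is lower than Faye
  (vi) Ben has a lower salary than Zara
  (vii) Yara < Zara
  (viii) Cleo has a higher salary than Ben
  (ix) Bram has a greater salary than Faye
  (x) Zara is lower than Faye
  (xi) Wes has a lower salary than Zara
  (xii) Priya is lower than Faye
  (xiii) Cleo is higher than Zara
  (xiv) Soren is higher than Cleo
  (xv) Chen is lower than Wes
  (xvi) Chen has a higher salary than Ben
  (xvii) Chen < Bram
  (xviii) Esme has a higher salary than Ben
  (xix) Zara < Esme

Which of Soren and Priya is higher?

Link the given pairs in sequence: Priya < Yara; Yara < Zara; Zara < Esme; Esme < Cleo; Cleo < Soren.
Together: Priya < Yara < Zara < Esme < Cleo < Soren.
So Priya < Soren; Soren is the higher of the two.

Soren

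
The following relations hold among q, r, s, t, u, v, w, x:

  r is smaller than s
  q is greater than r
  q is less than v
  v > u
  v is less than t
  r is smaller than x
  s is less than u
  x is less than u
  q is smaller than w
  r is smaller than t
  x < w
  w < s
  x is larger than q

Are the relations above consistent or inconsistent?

The single ordering r < q < x < w < s < u < v < t satisfies every listed relation, so no contradiction arises.

consistent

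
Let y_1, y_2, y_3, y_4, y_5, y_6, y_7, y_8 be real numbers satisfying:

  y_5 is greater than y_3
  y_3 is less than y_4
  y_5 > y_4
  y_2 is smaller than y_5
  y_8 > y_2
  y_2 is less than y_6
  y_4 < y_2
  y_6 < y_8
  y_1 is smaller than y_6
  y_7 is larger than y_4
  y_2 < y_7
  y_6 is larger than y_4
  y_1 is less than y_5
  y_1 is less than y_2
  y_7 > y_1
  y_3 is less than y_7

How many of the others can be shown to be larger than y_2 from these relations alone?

The elements the relations force above y_2 are y_6, y_8, y_5, y_7 — no chain reaches any other.
That is 4.

4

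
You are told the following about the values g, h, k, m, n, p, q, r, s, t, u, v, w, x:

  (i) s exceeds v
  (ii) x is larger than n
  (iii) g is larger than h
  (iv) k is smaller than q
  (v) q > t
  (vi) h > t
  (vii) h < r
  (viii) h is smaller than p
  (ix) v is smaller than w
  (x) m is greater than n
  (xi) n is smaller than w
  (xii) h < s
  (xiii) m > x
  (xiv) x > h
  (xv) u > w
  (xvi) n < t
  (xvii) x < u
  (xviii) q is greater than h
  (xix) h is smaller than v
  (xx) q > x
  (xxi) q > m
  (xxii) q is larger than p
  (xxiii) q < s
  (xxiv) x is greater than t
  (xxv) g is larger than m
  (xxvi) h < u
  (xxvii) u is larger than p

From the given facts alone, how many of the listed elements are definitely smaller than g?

Directly below g: h, m.
One step further: n, t, x (5 so far).
No other element is forced below g by the given relations, so the count is 5.

5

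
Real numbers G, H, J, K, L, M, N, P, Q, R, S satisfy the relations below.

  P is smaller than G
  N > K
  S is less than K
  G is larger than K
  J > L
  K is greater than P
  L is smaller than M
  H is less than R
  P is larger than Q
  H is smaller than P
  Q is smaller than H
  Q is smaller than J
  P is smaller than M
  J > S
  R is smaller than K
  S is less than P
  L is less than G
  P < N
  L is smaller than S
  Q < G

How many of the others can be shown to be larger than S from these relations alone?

From S the given relations immediately reach P, K, J.
From those, G, M, N — 6 in total.
No other element is forced above S by the given relations, so the count is 6.

6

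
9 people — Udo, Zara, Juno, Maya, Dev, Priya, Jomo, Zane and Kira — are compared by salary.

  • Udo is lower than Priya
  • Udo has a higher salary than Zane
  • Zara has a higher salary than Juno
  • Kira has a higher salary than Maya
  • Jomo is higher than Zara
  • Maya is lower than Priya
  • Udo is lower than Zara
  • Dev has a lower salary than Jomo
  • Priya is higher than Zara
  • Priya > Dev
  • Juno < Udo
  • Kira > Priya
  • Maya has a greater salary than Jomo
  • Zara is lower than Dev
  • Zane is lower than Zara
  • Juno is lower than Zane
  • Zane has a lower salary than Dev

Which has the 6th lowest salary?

Chaining the given pairs: Juno < Zane < Udo < Zara < Dev < Jomo < Maya < Priya < Kira.
The 6th smallest is Jomo.

Jomo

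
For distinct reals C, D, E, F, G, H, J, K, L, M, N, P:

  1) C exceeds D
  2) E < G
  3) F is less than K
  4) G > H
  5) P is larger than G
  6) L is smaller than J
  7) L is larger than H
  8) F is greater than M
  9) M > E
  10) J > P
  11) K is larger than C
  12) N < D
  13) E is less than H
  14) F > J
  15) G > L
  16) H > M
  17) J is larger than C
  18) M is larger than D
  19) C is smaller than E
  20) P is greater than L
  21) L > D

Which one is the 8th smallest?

G

Piecing the relations together gives one ordering: N < D < C < E < M < H < L < G < P < J < F < K.
Counting 8 from the smallest end gives G.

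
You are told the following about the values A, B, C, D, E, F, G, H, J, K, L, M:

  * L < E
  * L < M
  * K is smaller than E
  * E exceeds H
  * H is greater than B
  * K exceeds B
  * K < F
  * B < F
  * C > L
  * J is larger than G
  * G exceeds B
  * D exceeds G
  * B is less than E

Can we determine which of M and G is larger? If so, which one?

Following every chain through M: below M we get L.
G is not reached, and no chain runs the other way from G to M.
So the given relations leave the order of M and G undetermined.

undetermined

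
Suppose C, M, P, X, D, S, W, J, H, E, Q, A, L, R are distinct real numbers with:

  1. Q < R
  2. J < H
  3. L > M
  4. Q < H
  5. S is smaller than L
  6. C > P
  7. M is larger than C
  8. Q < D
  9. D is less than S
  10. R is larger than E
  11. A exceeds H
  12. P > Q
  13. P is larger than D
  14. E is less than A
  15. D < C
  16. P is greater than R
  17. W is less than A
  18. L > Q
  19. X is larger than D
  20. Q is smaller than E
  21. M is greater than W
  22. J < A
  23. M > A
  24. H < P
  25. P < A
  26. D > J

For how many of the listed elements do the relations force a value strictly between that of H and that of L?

4

Chaining upward from H reaches: P, C, A, M.
Chaining downward from L reaches: J, Q, E, D, R, P, C, S, W, A, M.
Strictly between H and L are those in both lists: P, C, A, M — 4 elements.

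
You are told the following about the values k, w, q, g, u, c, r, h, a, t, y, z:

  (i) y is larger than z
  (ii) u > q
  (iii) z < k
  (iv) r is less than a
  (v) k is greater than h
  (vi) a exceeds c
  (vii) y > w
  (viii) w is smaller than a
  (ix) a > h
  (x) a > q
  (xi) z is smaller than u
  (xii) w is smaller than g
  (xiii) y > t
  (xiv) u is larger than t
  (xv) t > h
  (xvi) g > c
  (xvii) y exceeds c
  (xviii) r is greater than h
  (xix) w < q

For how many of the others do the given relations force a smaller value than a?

From a the given relations immediately reach c, h, w, q, r.
Nothing else is reachable below a; 5 in all.

5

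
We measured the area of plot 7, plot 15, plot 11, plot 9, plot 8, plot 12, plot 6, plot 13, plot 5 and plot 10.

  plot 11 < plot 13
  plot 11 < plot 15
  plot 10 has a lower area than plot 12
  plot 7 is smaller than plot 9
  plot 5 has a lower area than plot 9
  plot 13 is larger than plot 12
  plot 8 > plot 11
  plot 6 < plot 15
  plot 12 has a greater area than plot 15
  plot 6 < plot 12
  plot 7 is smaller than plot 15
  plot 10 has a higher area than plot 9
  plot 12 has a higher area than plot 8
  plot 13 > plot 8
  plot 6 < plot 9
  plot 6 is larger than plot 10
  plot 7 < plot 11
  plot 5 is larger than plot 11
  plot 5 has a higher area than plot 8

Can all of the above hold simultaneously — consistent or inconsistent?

Chaining the given relations yields plot 9 < plot 10 < plot 6, so plot 9 < plot 6. But one relation states plot 6 < plot 9. These cannot both hold.

inconsistent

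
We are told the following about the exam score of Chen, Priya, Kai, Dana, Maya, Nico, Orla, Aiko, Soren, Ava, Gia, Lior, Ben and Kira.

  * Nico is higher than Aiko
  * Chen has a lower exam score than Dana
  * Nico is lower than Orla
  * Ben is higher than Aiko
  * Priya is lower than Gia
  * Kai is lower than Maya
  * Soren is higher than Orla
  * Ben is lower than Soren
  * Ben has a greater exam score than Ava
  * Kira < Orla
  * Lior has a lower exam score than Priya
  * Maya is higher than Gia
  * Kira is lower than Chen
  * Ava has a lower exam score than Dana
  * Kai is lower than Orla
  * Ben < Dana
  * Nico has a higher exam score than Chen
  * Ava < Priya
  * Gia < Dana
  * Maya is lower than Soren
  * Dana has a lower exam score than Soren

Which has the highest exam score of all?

Soren

Aiko is not greatest since Aiko < Nico; Ava is not greatest since Ava < Ben; Lior is not greatest since Lior < Priya; Ben is not greatest since Ben < Soren; Kira is not greatest since Kira < Chen; Priya is not greatest since Priya < Gia; Chen is not greatest since Chen < Dana; Nico is not greatest since Nico < Orla; Gia is not greatest since Gia < Dana; Kai is not greatest since Kai < Maya; Maya is not greatest since Maya < Soren; Dana is not greatest since Dana < Soren; Orla is not greatest since Orla < Soren.
Only Soren has nothing above it, so Soren is the highest exam score.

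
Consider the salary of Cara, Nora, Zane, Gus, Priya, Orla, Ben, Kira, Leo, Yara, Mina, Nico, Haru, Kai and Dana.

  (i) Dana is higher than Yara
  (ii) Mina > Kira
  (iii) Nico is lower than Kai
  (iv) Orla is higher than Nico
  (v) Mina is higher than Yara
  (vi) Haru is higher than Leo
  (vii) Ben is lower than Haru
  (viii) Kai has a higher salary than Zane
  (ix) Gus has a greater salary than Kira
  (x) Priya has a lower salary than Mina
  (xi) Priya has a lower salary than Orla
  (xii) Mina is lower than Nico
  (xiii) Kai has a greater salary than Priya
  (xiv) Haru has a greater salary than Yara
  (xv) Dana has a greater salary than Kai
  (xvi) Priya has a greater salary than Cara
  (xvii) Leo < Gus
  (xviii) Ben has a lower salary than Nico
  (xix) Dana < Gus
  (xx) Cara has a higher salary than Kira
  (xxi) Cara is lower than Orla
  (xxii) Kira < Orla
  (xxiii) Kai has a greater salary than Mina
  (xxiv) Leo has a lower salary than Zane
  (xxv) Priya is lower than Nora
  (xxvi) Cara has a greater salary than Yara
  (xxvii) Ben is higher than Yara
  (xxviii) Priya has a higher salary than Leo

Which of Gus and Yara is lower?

Yara

Chaining the given relations: Yara < Cara < Priya < Mina < Nico < Kai < Dana < Gus.
So Yara < Gus; Yara is the lower of the two.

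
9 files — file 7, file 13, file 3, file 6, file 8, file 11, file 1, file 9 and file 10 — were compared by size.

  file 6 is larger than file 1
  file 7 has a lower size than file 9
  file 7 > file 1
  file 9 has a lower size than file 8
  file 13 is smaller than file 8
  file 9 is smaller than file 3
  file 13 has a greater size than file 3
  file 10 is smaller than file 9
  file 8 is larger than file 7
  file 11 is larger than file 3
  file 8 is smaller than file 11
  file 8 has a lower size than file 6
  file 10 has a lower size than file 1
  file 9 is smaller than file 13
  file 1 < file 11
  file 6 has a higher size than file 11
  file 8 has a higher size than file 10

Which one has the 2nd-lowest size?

Piecing the relations together gives one ordering: file 10 < file 1 < file 7 < file 9 < file 3 < file 13 < file 8 < file 11 < file 6.
The 2nd smallest is file 1.

file 1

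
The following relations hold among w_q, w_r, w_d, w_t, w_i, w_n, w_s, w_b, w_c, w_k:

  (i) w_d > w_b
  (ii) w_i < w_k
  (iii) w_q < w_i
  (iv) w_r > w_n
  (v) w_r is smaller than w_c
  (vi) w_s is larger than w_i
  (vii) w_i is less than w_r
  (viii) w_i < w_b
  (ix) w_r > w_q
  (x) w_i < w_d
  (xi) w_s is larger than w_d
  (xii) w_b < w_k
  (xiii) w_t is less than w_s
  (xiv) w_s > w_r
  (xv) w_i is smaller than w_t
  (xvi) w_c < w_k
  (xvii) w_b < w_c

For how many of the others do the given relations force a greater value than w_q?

8

From w_q the given relations immediately reach w_i, w_r.
From those, w_t, w_b, w_c, w_d, w_s, w_k — 8 in total.
Nothing else is reachable above w_q; 8 in all.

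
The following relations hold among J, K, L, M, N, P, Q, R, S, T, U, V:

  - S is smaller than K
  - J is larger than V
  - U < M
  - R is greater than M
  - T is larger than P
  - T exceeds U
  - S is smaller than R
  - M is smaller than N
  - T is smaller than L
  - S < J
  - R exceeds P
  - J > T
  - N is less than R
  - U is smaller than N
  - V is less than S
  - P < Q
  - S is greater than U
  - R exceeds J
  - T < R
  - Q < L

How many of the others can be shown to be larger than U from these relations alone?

8

From U the given relations immediately reach M, T, S, N.
From those, J, L, K, R — 8 in total.
No other element is forced above U by the given relations, so the count is 8.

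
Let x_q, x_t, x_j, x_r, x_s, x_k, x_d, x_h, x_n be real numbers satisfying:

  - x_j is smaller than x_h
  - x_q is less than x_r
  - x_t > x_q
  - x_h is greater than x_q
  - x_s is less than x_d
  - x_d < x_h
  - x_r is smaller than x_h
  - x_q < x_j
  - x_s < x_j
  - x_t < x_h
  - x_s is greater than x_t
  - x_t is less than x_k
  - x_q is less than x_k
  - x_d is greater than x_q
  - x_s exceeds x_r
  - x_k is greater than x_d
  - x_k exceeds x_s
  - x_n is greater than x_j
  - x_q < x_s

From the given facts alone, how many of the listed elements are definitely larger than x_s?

From x_s the given relations immediately reach x_j, x_d, x_k.
From those, x_h, x_n — 5 in total.
Nothing else is reachable above x_s; 5 in all.

5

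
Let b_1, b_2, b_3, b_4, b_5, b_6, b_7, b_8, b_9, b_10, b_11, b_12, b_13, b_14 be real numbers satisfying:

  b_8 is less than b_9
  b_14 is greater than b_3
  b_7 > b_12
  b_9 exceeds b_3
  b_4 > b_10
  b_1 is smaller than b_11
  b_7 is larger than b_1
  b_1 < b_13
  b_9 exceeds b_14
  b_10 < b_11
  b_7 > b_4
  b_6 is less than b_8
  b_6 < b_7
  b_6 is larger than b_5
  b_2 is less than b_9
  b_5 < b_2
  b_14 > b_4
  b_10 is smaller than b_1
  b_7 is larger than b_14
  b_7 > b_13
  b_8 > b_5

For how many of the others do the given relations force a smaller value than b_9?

8

Directly below b_9: b_2, b_3, b_8, b_14.
One step further: b_5, b_6, b_4 (7 so far).
One step further: b_10 (8 so far).
Nothing else is reachable below b_9; 8 in all.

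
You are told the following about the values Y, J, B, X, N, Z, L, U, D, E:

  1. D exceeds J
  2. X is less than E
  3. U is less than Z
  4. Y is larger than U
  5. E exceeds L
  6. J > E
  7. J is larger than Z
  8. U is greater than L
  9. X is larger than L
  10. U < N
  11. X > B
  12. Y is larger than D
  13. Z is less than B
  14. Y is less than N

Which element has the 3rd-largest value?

Piecing the relations together gives one ordering: L < U < Z < B < X < E < J < D < Y < N.
The 3rd largest is D.

D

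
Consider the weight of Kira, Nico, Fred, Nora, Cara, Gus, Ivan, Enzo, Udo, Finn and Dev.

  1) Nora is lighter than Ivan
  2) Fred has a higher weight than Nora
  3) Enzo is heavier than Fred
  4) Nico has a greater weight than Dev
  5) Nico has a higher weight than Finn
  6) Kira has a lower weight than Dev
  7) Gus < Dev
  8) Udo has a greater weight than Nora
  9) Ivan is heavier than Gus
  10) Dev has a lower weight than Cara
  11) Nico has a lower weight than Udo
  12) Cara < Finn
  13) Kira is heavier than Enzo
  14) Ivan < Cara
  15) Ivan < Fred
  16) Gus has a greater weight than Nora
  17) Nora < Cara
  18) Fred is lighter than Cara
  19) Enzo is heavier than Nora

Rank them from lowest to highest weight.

Each adjacent pair is fixed by a given relation: Nora < Gus; Gus < Ivan; Ivan < Fred; Fred < Enzo; Enzo < Kira; Kira < Dev; Dev < Cara; Cara < Finn; Finn < Nico; Nico < Udo. Chaining them end to end gives the full order.

Nora < Gus < Ivan < Fred < Enzo < Kira < Dev < Cara < Finn < Nico < Udo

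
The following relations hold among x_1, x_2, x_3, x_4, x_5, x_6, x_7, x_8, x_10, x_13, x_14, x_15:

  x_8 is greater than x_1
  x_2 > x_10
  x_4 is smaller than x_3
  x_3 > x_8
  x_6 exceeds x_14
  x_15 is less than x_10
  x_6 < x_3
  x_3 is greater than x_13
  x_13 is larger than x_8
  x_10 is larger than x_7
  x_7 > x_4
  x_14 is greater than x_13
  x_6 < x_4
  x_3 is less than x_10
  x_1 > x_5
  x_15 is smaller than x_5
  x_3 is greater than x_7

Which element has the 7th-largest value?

Piecing the relations together gives one ordering: x_15 < x_5 < x_1 < x_8 < x_13 < x_14 < x_6 < x_4 < x_7 < x_3 < x_10 < x_2.
The 7th largest is x_14.

x_14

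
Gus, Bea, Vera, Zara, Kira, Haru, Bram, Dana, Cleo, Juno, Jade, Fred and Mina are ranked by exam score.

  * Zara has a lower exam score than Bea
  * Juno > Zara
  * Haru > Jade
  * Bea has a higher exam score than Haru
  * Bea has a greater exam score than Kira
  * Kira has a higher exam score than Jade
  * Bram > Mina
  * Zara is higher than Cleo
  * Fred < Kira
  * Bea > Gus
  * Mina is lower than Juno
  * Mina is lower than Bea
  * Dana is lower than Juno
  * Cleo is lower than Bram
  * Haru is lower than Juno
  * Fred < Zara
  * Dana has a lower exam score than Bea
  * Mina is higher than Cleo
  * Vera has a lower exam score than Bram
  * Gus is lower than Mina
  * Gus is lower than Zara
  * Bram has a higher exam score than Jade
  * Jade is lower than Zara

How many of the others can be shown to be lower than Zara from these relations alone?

From Zara the given relations immediately reach Cleo, Gus, Fred, Jade.
No other element is forced below Zara by the given relations, so the count is 4.

4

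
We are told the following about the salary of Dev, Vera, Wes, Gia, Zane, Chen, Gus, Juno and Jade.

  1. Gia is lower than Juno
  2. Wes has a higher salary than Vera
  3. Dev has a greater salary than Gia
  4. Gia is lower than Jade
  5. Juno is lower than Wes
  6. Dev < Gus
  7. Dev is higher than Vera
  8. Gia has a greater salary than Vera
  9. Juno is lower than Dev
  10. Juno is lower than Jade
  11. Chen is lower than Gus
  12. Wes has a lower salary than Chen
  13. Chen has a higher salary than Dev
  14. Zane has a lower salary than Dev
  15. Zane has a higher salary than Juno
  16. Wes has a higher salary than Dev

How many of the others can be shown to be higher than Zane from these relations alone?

4

The elements the relations force above Zane are Dev, Wes, Chen, Gus — no chain reaches any other.
That is 4.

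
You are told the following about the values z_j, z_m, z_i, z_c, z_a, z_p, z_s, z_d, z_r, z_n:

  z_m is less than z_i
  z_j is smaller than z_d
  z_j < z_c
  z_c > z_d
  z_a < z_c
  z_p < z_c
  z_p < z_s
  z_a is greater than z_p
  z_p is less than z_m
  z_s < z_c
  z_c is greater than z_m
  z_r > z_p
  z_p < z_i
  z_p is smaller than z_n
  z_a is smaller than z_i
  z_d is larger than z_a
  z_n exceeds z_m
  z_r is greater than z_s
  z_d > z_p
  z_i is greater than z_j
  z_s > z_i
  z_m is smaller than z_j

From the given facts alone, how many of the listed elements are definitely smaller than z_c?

7

The elements the relations force below z_c are z_p, z_a, z_m, z_j, z_i, z_d, z_s — no chain reaches any other.
That is 7.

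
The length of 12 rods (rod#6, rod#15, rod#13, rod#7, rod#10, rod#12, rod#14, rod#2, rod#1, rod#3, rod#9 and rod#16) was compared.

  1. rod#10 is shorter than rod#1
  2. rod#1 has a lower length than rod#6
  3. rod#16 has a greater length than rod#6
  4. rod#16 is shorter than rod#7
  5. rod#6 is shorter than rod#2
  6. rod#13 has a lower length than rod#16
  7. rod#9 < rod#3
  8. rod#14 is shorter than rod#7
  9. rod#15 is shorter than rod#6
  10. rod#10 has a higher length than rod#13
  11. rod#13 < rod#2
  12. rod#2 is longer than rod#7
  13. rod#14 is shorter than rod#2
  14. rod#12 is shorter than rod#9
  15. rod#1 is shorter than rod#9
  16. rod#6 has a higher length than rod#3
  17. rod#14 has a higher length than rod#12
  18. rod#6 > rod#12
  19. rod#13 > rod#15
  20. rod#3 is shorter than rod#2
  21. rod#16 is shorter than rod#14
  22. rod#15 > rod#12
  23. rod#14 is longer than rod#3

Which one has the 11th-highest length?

Piecing the relations together gives one ordering: rod#12 < rod#15 < rod#13 < rod#10 < rod#1 < rod#9 < rod#3 < rod#6 < rod#16 < rod#14 < rod#7 < rod#2.
The 11th largest is rod#15.

rod#15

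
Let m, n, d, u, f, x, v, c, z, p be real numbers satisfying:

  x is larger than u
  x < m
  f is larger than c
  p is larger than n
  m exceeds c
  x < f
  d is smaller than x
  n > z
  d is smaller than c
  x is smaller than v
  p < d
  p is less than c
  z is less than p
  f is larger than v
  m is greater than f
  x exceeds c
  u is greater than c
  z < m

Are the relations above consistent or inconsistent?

consistent

The single ordering z < n < p < d < c < u < x < v < f < m satisfies every listed relation, so no contradiction arises.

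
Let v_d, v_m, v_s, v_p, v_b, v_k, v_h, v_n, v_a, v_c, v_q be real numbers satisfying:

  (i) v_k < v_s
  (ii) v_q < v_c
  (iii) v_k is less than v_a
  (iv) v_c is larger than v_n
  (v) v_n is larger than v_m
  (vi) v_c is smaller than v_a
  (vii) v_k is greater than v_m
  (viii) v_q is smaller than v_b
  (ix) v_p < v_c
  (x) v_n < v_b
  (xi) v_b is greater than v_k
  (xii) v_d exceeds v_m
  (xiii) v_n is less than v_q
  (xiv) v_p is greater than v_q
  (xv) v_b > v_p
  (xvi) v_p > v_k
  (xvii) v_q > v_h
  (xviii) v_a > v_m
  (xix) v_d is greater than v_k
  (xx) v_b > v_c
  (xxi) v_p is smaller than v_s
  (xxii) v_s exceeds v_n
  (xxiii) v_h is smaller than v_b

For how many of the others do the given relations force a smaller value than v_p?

The elements the relations force below v_p are v_m, v_n, v_k, v_h, v_q — no chain reaches any other.
That is 5.

5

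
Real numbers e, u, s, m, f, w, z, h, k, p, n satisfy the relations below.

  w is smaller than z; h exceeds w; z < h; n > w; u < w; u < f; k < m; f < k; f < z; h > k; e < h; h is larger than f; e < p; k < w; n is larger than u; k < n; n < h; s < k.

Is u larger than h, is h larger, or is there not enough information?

u < f and f < k give u < k.
With k < n: u < f < k < n.
With n < h: u < f < k < n < h.
So h is larger.

h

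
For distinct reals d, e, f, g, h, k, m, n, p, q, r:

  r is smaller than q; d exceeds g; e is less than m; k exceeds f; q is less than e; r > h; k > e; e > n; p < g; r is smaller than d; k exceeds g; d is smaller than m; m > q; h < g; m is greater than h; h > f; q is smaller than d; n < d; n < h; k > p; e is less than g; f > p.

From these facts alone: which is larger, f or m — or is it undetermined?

f < h < r < q < e < g < d < m, by transitivity through h, r, q, e, g, d.
So m is larger.

m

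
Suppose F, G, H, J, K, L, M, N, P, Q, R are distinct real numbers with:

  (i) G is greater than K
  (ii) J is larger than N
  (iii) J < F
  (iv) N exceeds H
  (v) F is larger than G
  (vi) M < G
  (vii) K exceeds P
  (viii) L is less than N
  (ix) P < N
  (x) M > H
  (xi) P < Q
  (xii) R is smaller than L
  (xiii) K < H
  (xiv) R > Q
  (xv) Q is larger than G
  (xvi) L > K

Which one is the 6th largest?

Chaining the given pairs: P < K < H < M < G < Q < R < L < N < J < F.
The 6th largest is Q.

Q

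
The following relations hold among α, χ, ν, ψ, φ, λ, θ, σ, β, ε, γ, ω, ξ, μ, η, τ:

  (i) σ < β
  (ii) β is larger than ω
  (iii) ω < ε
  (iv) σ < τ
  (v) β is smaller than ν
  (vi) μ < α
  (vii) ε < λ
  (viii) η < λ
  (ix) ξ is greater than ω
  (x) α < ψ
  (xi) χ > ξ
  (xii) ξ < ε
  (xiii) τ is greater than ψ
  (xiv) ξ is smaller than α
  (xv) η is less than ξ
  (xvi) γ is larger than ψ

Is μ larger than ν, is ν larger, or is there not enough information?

undetermined

Following every chain through μ: above μ we get α, ψ, γ, τ.
ν is not reached, and no chain runs the other way from ν to μ.
So the given relations leave the order of μ and ν undetermined.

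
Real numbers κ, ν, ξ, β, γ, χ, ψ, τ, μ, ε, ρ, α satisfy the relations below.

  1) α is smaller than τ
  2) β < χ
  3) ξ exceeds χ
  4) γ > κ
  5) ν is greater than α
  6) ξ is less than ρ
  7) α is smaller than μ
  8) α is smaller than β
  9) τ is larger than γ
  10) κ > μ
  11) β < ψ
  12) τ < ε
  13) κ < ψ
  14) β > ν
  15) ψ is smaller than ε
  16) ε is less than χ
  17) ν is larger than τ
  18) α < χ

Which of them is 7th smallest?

The consecutive relations fix a unique order: α < μ < κ < γ < τ < ν < β < ψ < ε < χ < ξ < ρ.
Counting 7 from the smallest end gives β.

β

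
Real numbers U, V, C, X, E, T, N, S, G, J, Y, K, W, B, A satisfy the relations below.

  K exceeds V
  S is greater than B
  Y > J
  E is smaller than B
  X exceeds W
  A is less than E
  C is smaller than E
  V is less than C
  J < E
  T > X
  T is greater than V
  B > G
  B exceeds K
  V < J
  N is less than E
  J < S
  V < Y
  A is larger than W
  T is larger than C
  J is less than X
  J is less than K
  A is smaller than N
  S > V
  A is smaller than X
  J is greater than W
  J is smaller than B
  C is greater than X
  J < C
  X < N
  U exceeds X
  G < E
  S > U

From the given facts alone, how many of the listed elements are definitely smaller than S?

Directly below S: V, J, U, B.
One step further: G, W, X, K, E (9 so far).
One step further: A, N, C (12 so far).
No other element is forced below S by the given relations, so the count is 12.

12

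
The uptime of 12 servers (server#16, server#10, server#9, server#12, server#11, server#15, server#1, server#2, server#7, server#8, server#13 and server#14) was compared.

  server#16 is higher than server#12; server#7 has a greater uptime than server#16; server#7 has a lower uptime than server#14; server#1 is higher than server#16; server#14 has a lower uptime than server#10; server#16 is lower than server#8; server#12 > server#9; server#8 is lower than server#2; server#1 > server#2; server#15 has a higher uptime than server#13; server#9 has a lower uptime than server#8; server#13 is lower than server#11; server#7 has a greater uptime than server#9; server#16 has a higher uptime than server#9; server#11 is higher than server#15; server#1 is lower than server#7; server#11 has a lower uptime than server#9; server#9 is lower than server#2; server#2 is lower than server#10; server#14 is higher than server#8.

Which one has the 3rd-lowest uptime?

Piecing the relations together gives one ordering: server#13 < server#15 < server#11 < server#9 < server#12 < server#16 < server#8 < server#2 < server#1 < server#7 < server#14 < server#10.
Counting 3 from the smallest end gives server#11.

server#11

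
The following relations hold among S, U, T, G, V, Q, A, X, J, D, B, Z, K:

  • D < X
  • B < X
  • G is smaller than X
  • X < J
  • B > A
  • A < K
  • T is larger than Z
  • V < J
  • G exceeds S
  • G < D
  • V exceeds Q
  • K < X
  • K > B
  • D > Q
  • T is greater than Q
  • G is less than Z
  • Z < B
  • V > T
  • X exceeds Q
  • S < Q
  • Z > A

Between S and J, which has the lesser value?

S

S < G and G < Z give S < Z.
With Z < B: S < G < Z < B.
Then B < K extends the chain to K.
With K < X: S < G < Z < B < K < X.
Then X < J extends the chain to J.
So S < J; S is the smaller of the two.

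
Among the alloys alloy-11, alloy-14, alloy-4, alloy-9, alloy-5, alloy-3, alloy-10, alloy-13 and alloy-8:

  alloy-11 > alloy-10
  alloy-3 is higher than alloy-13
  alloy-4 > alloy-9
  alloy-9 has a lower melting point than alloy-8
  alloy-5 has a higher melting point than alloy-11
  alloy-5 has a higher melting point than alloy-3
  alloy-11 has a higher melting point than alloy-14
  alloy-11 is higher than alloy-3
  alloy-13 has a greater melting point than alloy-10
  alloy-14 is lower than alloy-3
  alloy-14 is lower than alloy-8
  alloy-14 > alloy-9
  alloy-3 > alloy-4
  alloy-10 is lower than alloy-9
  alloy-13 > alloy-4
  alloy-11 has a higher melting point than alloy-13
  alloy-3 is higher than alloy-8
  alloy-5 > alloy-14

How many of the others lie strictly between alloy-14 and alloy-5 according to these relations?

The relations place alloy-14 below alloy-5. An element lies strictly between them when it is forced above alloy-14 and also forced below alloy-5.
Above alloy-14: {alloy-8, alloy-3, alloy-11}. Below alloy-5: {alloy-10, alloy-9, alloy-4, alloy-8, alloy-13, alloy-3, alloy-11}.
Intersection: {alloy-8, alloy-3, alloy-11} — 3.

3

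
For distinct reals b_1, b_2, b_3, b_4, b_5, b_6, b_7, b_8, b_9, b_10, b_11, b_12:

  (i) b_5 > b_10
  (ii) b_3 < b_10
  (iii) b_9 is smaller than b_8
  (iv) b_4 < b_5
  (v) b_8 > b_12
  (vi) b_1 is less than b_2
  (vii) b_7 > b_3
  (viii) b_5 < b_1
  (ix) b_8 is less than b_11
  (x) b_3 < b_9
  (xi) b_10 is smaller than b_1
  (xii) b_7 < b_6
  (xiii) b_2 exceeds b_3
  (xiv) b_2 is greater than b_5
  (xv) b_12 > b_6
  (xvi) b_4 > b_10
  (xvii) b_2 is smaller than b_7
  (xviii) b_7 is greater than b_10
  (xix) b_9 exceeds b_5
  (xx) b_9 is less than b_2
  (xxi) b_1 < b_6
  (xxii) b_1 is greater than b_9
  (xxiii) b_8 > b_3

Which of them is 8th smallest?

b_7

Chaining the given pairs: b_3 < b_10 < b_4 < b_5 < b_9 < b_1 < b_2 < b_7 < b_6 < b_12 < b_8 < b_11.
Counting 8 from the smallest end gives b_7.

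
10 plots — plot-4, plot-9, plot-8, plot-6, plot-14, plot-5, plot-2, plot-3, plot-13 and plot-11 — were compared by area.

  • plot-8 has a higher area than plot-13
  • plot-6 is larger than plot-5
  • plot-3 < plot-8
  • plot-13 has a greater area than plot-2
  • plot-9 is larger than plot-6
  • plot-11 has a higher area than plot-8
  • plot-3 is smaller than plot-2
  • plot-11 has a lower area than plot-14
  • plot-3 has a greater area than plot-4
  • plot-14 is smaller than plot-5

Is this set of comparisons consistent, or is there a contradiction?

The single ordering plot-4 < plot-3 < plot-2 < plot-13 < plot-8 < plot-11 < plot-14 < plot-5 < plot-6 < plot-9 satisfies every listed relation, so no contradiction arises.

consistent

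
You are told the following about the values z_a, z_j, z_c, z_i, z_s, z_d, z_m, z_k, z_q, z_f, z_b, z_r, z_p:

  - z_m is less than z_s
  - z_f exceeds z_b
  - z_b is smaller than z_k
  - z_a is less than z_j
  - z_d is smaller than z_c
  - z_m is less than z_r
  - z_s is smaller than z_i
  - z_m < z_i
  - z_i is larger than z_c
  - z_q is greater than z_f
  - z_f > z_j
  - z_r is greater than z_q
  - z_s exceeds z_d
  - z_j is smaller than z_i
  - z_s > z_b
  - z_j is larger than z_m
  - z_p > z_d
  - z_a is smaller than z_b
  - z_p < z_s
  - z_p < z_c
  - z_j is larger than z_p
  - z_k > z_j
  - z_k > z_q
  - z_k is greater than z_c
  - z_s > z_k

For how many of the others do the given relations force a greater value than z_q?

4

The elements the relations force above z_q are z_r, z_k, z_s, z_i — no chain reaches any other.
That is 4.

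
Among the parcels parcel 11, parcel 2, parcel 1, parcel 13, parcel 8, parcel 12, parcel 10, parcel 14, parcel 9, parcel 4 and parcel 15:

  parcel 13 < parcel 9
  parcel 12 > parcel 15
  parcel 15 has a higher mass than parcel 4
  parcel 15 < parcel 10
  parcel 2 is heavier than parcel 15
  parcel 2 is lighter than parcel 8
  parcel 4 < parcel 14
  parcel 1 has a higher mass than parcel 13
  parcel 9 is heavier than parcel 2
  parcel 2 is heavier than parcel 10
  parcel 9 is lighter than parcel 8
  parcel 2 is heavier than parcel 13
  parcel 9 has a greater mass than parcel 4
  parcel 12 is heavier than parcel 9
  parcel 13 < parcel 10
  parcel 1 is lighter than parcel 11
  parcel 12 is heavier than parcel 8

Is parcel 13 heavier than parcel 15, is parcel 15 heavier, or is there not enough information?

Following every chain through parcel 13: above parcel 13 we get parcel 1, parcel 11, parcel 10, parcel 2, parcel 9, parcel 8, parcel 12.
parcel 15 is not reached, and no chain runs the other way from parcel 15 to parcel 13.
So the given relations leave the order of parcel 13 and parcel 15 undetermined.

undetermined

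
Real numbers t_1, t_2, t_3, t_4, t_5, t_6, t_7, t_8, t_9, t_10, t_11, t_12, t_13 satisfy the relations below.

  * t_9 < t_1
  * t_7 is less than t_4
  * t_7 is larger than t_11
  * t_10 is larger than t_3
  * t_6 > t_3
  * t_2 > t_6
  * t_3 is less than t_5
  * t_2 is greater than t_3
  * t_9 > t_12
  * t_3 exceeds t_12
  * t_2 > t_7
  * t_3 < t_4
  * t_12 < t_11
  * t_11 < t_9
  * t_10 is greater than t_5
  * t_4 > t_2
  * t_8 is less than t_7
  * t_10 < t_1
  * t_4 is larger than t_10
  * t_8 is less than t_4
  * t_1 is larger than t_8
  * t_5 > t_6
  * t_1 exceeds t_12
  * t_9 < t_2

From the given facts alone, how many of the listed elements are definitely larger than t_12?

10

From t_12 the given relations immediately reach t_3, t_11, t_9, t_1.
From those, t_6, t_5, t_10, t_7, t_2, t_4 — 10 in total.
No other element is forced above t_12 by the given relations, so the count is 10.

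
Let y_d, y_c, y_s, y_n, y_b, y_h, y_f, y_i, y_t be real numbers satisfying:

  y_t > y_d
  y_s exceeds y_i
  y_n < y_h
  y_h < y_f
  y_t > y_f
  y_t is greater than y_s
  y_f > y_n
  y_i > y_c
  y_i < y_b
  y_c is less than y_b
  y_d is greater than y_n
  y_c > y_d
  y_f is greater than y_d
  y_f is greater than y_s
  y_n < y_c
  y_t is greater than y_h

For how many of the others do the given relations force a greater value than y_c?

5

The elements the relations force above y_c are y_i, y_s, y_b, y_f, y_t — no chain reaches any other.
That is 5.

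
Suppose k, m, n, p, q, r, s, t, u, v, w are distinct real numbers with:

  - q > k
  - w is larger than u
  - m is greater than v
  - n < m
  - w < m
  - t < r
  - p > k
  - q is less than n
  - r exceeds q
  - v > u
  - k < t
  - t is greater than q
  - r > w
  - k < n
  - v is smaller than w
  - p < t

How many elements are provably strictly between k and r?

The relations place k below r. An element lies strictly between them when it is forced above k and also forced below r.
Above k: {p, q, t, n, m}. Below r: {p, q, u, v, t, w}.
Intersection: {p, q, t} — 3.

3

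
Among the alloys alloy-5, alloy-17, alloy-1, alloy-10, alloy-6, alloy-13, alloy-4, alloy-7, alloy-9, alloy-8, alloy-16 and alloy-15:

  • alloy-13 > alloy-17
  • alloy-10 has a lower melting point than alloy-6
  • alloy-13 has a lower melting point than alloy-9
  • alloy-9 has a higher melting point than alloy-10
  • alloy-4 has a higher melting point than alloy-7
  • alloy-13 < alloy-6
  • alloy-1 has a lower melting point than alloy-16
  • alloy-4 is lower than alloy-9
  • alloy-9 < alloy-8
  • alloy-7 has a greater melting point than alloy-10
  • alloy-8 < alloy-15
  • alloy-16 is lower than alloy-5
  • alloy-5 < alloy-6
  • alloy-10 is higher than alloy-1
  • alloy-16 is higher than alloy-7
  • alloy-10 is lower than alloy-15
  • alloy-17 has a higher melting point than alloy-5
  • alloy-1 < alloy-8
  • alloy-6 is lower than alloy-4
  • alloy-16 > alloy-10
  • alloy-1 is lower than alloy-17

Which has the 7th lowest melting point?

Chaining the given pairs: alloy-1 < alloy-10 < alloy-7 < alloy-16 < alloy-5 < alloy-17 < alloy-13 < alloy-6 < alloy-4 < alloy-9 < alloy-8 < alloy-15.
The 7th smallest is alloy-13.

alloy-13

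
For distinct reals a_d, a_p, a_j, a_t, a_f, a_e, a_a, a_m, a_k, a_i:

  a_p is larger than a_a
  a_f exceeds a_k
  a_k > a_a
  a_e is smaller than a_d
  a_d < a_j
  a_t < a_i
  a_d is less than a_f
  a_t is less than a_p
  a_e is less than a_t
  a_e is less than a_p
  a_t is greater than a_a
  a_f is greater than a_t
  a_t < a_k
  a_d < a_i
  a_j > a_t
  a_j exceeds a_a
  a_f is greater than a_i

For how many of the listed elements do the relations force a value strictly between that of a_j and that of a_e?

Chaining upward from a_e reaches: a_d, a_t, a_i, a_k, a_p, a_f.
Chaining downward from a_j reaches: a_d, a_a, a_t.
Strictly between a_e and a_j are those in both lists: a_d, a_t — 2 elements.

2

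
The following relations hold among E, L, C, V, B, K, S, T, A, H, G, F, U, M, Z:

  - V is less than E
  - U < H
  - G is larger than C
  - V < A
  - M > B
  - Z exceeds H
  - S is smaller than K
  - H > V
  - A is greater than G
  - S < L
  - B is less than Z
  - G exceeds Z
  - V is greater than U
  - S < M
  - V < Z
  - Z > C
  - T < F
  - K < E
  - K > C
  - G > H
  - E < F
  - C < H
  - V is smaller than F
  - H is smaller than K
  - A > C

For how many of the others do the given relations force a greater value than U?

8

From U the given relations immediately reach V, H.
From those, Z, K, E, F, G, A — 8 in total.
No other element is forced above U by the given relations, so the count is 8.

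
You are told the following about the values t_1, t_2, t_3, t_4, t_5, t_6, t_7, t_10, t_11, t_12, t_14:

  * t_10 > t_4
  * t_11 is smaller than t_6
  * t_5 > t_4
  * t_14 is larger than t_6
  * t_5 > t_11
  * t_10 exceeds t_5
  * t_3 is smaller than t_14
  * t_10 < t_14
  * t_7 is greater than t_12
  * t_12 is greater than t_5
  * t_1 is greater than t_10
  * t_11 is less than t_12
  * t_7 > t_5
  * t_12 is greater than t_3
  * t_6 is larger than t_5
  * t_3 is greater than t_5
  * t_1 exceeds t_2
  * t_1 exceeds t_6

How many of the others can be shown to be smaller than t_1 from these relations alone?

The elements the relations force below t_1 are t_4, t_11, t_5, t_10, t_6, t_2 — no chain reaches any other.
That is 6.

6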